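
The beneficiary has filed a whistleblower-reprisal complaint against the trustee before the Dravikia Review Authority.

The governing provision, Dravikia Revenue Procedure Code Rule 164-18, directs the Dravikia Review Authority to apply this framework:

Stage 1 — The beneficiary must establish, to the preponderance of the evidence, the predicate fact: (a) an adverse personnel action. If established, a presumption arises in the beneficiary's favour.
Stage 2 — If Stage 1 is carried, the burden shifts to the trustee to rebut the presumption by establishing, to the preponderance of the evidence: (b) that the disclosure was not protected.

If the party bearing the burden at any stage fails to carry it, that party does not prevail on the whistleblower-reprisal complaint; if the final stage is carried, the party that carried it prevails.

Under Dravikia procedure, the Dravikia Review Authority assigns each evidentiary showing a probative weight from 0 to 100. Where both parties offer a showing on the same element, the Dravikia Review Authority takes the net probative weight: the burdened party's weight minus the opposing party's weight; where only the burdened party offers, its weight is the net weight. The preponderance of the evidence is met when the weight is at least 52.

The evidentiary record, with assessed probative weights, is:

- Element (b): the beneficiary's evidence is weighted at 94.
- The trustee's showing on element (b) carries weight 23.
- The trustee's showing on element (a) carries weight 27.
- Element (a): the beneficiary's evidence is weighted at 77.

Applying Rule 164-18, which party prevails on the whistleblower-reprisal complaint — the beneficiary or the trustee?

trustee

Stage 1 (beneficiary, the preponderance of the evidence, weight is at least 52): (a) net 77−27=50 < 52 — fails.
  The beneficiary does not carry Stage 1.
So the trustee prevails.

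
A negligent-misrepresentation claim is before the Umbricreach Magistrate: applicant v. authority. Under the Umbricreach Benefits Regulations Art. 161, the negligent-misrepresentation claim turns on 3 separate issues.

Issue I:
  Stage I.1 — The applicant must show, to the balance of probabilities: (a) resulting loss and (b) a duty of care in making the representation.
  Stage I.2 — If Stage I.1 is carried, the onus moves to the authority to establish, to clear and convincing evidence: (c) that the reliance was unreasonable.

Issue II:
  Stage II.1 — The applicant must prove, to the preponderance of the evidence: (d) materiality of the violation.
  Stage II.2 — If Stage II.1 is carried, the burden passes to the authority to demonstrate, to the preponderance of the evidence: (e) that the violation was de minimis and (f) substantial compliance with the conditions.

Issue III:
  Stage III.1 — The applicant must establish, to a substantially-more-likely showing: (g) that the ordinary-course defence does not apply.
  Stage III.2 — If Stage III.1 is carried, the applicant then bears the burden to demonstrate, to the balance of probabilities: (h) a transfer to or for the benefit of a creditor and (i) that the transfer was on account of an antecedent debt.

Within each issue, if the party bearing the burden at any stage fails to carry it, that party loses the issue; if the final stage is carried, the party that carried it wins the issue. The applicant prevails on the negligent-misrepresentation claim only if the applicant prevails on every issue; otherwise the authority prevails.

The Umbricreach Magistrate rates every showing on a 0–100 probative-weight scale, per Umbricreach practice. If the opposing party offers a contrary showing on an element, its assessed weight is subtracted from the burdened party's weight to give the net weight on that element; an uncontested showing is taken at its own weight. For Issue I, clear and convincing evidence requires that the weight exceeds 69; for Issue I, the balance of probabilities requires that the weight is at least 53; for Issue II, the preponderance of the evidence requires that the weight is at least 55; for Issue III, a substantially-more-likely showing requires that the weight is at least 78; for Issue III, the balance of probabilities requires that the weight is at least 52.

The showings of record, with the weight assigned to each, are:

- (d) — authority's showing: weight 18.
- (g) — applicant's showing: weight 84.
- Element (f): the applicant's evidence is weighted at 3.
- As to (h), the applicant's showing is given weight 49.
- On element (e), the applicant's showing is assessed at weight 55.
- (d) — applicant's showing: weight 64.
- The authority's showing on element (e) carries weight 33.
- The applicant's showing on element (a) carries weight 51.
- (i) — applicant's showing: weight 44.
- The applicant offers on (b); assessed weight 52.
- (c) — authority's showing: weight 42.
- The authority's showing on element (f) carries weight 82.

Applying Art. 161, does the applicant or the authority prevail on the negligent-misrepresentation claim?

— Issue I —
Stage I.1 — burden on applicant; standard: the balance of probabilities (weight is at least 53).
    (a): 51 < 53 [not met]
    (b): 52 < 53 [not met]
  The applicant does not carry Stage I.1.
The authority prevails on this issue.
— Issue II —
At Stage II.1 the applicant must meet the preponderance of the evidence (weight is at least 55): on (d) the weight is 64 less the opposing 18 gives net 46, which does not reach 55, so (d) does not meet the standard.
  Not every element is met, so the applicant fails to carry Stage II.1.
So the authority prevails on this issue.
— Issue III —
Stage III.1 — burden on applicant; standard: a substantially-more-likely showing (weight is at least 78).
    (g): 84 ≥ 78 [met]
  Stage III.1 carried; the burden remains with the applicant.
Stage III.2 — burden on applicant; standard: the balance of probabilities (weight is at least 52).
    (h): 49 < 52 [not met]
    (i): 44 < 52 [not met]
  The applicant does not carry Stage III.2.
The authority prevails on this issue.
Per-issue: Issue I → authority; Issue II → authority; Issue III → authority. The applicant must prevail on every issue; overall, the authority prevails.

authority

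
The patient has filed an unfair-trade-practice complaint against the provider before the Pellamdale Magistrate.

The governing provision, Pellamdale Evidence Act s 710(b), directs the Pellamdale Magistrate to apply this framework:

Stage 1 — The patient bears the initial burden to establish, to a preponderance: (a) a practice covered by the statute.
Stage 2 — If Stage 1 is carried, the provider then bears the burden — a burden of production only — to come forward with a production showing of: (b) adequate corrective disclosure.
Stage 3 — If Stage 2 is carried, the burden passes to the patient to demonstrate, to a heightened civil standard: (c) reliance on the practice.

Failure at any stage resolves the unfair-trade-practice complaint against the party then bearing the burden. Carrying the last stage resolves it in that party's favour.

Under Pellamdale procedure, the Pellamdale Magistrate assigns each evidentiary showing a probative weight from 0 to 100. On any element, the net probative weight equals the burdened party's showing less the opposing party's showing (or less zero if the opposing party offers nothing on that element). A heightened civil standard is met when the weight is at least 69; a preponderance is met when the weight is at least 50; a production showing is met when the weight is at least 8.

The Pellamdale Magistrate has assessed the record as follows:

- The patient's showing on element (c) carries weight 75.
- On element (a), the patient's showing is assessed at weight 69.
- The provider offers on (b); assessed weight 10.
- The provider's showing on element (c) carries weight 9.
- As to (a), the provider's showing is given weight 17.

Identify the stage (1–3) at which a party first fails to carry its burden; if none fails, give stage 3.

stage 3

Stage 1 — burden on patient; standard: a preponderance (weight is at least 50).
    (a): 69 − 17 = 52 ≥ 50 [met]
  All elements met. The burden passes to the provider.
Stage 2 — burden on provider; standard: a production showing (weight is at least 8).
    (b): 10 ≥ 8 [met]
  Stage 2 is satisfied; the onus moves to the patient.
Stage 3 — burden on patient; standard: a heightened civil standard (weight is at least 69).
    (c): 75 − 9 = 66 < 69 [not met]
  The patient does not carry Stage 3.
The analysis ends at Stage 3; the provider prevails.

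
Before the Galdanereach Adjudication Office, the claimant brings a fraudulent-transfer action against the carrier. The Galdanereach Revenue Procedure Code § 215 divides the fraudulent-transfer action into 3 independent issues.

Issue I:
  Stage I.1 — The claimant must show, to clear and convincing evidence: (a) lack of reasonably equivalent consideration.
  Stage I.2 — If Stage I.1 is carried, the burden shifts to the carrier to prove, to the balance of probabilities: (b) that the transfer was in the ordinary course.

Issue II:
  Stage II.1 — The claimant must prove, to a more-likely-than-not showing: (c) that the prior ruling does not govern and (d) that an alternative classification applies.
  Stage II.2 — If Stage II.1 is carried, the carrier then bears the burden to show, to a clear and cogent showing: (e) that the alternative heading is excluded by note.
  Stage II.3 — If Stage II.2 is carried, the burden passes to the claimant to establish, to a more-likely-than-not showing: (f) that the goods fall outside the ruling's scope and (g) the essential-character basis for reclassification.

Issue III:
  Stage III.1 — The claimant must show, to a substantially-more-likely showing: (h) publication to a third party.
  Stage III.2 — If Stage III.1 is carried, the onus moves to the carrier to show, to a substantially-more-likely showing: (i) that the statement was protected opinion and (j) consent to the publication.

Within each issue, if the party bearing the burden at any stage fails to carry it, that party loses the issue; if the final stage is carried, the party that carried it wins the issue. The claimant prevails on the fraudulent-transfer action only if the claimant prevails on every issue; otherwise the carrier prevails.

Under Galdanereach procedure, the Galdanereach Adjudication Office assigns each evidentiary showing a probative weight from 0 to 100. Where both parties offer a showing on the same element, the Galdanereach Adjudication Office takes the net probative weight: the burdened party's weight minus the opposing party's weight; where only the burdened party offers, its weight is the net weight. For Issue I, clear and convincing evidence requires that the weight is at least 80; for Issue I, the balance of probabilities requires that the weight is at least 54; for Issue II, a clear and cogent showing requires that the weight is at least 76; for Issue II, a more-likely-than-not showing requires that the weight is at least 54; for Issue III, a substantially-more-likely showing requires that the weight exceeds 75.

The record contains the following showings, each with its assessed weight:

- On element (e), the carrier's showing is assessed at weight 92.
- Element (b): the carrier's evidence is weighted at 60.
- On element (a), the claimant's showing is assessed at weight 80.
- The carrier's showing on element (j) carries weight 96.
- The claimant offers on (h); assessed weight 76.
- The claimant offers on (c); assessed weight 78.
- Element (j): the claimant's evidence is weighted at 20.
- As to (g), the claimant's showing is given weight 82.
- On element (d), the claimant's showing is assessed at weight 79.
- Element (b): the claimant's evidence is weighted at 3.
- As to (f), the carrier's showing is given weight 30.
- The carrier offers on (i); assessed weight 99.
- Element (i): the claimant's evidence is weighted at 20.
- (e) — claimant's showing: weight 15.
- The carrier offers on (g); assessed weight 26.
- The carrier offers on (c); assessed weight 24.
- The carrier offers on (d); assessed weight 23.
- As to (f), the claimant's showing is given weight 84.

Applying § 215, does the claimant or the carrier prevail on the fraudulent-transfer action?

— Issue I —
Stage I.1 — burden on claimant; standard: clear and convincing evidence (weight is at least 80).
    (a): 80 ≥ 80 [met]
  All elements met. The burden passes to the carrier.
Stage I.2 — burden on carrier; standard: the balance of probabilities (weight is at least 54).
    (b): 60 − 3 = 57 ≥ 54 [met]
  The carrier carries the last stage.
All stages carried — the carrier prevails on this issue.
— Issue II —
Stage II.1 (claimant, a more-likely-than-not showing, weight is at least 54): (c) net 78−24=54 ≥ 54 — meets; (d) net 79−23=56 ≥ 54 — meets.
  Stage II.1 carried; the burden shifts to the carrier.
Stage II.2 (carrier, a clear and cogent showing, weight is at least 76): (e) net 92−15=77 ≥ 76 — meets.
  Stage II.2 carried; the burden shifts to the claimant.
Stage II.3 (claimant, a more-likely-than-not showing, weight is at least 54): (f) net 84−30=54 ≥ 54 — meets; (g) net 82−26=56 ≥ 54 — meets.
  Stage II.3 carried; the final stage is satisfied.
With every stage satisfied, the claimant prevails on this issue.
— Issue III —
Stage III.1 — burden on claimant; standard: a substantially-more-likely showing (weight exceeds 75).
    (h): 76 > 75 [met]
  The claimant carries Stage III.1; the carrier now bears the burden.
Stage III.2 — burden on carrier; standard: a substantially-more-likely showing (weight exceeds 75).
    (i): 99 − 20 = 79 > 75 [met]
    (j): 96 − 20 = 76 > 75 [met]
  Stage III.2 carried; the final stage is satisfied.
With every stage satisfied, the carrier prevails on this issue.
Per-issue: Issue I → carrier; Issue II → claimant; Issue III → carrier. The claimant must prevail on every issue; overall, the carrier prevails.

carrier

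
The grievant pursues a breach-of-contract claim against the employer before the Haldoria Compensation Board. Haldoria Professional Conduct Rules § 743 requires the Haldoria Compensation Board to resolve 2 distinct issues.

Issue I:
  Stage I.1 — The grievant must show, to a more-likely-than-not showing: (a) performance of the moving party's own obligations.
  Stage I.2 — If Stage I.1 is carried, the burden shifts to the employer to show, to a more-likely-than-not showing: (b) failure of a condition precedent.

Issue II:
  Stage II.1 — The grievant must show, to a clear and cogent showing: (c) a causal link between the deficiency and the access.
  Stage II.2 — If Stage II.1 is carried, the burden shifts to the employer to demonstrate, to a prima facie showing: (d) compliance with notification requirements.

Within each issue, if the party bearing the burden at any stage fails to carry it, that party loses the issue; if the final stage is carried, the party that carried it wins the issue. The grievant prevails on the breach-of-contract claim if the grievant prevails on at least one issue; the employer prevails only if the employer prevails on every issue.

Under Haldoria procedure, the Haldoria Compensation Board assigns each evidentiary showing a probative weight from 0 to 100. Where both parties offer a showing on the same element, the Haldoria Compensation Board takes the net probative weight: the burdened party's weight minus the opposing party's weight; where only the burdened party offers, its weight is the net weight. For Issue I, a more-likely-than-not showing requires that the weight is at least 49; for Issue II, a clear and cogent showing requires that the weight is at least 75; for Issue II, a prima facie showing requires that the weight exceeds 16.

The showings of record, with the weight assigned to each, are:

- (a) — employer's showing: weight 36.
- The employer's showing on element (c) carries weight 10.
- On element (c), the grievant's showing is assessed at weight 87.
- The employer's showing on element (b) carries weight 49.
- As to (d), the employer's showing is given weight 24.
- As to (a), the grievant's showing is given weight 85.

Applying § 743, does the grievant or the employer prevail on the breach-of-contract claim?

— Issue I —
Stage I.1 (grievant, a more-likely-than-not showing, weight is at least 49): (a) net 85−36=49 ≥ 49 — meets.
  All elements met. The burden passes to the employer.
Stage I.2 (employer, a more-likely-than-not showing, weight is at least 49): (b) 49 ≥ 49 — meets.
  All elements met at the final stage.
Every stage carried; the employer prevails on this issue.
— Issue II —
Stage II.1 (grievant, a clear and cogent showing, weight is at least 75): (c) net 87−10=77 ≥ 75 — meets.
  The grievant carries Stage II.1; the employer now bears the burden.
Stage II.2 (employer, a prima facie showing, weight exceeds 16): (d) 24 > 16 — meets.
  The employer carries the last stage.
All stages carried — the employer prevails on this issue.
Per-issue: Issue I → employer; Issue II → employer. The grievant must prevail on at least one issue; overall, the employer prevails.

employer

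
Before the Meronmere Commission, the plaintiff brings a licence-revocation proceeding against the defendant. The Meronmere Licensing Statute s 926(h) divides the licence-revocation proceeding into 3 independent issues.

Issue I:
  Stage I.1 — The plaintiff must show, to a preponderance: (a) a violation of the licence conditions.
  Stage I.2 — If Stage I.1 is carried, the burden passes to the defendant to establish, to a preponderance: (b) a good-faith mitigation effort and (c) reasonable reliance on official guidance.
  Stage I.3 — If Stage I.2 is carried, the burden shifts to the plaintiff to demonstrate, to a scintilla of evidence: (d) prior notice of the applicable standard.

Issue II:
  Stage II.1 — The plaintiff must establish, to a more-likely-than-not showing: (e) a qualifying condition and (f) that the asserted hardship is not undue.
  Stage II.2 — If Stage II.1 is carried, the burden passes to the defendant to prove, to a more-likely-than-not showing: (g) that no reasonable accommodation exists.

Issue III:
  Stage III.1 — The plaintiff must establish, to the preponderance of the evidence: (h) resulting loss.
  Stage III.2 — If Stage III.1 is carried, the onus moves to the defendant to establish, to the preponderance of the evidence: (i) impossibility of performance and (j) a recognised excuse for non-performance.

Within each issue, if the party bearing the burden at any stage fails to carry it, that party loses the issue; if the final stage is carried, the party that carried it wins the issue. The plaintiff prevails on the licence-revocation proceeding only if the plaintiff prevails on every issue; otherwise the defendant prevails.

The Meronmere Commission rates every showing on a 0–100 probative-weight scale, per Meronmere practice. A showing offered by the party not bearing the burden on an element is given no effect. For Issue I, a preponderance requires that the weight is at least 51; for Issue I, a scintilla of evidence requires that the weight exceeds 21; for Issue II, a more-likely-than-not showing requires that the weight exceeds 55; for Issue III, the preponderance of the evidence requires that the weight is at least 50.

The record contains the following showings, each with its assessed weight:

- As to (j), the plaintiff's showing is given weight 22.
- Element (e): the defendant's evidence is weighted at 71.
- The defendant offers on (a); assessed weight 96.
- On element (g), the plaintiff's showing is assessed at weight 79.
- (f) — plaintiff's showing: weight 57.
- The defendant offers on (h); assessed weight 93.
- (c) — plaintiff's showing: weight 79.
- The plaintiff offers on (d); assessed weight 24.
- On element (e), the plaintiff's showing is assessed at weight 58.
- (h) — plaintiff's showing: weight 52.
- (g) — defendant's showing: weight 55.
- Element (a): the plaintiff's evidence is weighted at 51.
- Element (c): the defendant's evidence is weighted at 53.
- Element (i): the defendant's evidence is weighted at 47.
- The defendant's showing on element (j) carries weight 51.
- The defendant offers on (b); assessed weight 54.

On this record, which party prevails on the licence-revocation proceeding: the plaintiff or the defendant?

plaintiff

— Issue I —
At Stage I.1 the plaintiff must meet a preponderance (weight is at least 51): on (a) the weight is 51 (the defendant's 96 is given no effect), ≥ 51, so (a) meets the standard.
  The plaintiff carries Stage I.1; the defendant now bears the burden.
At Stage I.2 the defendant must meet a preponderance (weight is at least 51): on (b) the weight is 54, ≥ 51, so (b) meets the standard; on (c) the weight is 53 (the plaintiff's 79 is given no effect), which does reach 51, so (c) meets the standard.
  Stage I.2 is satisfied; the onus moves to the plaintiff.
At Stage I.3 the plaintiff must meet a scintilla of evidence (weight exceeds 21): on (d) the weight is 24, which does exceed 21, so (d) meets the standard.
  Stage I.3 carried; the final stage is satisfied.
All stages carried — the plaintiff prevails on this issue.
— Issue II —
At Stage II.1 the plaintiff must meet a more-likely-than-not showing (weight exceeds 55): on (e) the weight is 58 (the defendant's 71 is given no effect), > 55, so (e) meets the standard; on (f) the weight is 57, which does exceed 55, so (f) meets the standard.
  Stage II.1 is satisfied; the onus moves to the defendant.
At Stage II.2 the defendant must meet a more-likely-than-not showing (weight exceeds 55): on (g) the weight is 55 (the plaintiff's 79 is given no effect), which does not exceed 55, so (g) does not meet the standard.
  The defendant does not carry Stage II.2.
So the plaintiff prevails on this issue.
— Issue III —
Stage III.1 (plaintiff, the preponderance of the evidence, weight is at least 50): (h) 52 (defendant's 93 disregarded) ≥ 50 — meets.
  Stage III.1 carried; the burden shifts to the defendant.
Stage III.2 (defendant, the preponderance of the evidence, weight is at least 50): (i) 47 < 50 — fails; (j) 51 (plaintiff's 22 disregarded) ≥ 50 — meets.
  Not every element is met, so the defendant fails to carry Stage III.2.
The plaintiff prevails on this issue.
Per-issue: Issue I → plaintiff; Issue II → plaintiff; Issue III → plaintiff. The plaintiff must prevail on every issue; overall, the plaintiff prevails.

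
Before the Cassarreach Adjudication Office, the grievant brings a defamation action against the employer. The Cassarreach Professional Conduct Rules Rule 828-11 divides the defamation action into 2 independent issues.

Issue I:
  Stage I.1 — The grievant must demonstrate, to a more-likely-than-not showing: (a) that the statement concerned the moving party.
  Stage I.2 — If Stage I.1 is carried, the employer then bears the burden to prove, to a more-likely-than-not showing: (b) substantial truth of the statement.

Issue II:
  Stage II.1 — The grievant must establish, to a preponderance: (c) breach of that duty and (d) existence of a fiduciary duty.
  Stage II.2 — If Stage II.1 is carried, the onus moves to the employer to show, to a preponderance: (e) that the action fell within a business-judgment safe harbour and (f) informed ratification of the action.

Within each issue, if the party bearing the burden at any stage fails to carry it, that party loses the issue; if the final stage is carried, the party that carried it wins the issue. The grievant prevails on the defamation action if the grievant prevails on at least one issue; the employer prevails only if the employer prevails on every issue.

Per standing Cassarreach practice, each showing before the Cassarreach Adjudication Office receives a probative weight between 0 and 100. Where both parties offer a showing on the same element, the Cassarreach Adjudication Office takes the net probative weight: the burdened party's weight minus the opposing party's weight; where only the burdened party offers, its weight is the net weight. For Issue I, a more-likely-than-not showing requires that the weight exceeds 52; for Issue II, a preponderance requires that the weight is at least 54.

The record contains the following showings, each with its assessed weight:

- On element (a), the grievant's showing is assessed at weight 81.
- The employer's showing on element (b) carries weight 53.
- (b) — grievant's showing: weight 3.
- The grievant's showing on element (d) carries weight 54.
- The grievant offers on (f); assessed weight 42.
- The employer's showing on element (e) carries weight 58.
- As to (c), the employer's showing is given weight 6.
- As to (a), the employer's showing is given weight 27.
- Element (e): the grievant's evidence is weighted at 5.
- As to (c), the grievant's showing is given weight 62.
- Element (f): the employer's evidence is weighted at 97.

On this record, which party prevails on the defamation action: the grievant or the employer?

grievant

— Issue I —
Stage I.1 (grievant, a more-likely-than-not showing, weight exceeds 52): (a) net 81−27=54 > 52 — meets.
  Stage I.1 carried; the burden shifts to the employer.
Stage I.2 (employer, a more-likely-than-not showing, weight exceeds 52): (b) net 53−3=50 ≤ 52 — fails.
  Not every element is met, so the employer fails to carry Stage I.2.
The analysis ends at Stage I.2; the grievant prevails on this issue.
— Issue II —
Stage II.1 (grievant, a preponderance, weight is at least 54): (c) net 62−6=56 ≥ 54 — meets; (d) 54 ≥ 54 — meets.
  All elements met. The burden passes to the employer.
Stage II.2 (employer, a preponderance, weight is at least 54): (e) net 58−5=53 < 54 — fails; (f) net 97−42=55 ≥ 54 — meets.
  Stage II.2 not carried; the employer fails its burden.
So the grievant prevails on this issue.
Per-issue: Issue I → grievant; Issue II → grievant. The grievant must prevail on at least one issue; overall, the grievant prevails.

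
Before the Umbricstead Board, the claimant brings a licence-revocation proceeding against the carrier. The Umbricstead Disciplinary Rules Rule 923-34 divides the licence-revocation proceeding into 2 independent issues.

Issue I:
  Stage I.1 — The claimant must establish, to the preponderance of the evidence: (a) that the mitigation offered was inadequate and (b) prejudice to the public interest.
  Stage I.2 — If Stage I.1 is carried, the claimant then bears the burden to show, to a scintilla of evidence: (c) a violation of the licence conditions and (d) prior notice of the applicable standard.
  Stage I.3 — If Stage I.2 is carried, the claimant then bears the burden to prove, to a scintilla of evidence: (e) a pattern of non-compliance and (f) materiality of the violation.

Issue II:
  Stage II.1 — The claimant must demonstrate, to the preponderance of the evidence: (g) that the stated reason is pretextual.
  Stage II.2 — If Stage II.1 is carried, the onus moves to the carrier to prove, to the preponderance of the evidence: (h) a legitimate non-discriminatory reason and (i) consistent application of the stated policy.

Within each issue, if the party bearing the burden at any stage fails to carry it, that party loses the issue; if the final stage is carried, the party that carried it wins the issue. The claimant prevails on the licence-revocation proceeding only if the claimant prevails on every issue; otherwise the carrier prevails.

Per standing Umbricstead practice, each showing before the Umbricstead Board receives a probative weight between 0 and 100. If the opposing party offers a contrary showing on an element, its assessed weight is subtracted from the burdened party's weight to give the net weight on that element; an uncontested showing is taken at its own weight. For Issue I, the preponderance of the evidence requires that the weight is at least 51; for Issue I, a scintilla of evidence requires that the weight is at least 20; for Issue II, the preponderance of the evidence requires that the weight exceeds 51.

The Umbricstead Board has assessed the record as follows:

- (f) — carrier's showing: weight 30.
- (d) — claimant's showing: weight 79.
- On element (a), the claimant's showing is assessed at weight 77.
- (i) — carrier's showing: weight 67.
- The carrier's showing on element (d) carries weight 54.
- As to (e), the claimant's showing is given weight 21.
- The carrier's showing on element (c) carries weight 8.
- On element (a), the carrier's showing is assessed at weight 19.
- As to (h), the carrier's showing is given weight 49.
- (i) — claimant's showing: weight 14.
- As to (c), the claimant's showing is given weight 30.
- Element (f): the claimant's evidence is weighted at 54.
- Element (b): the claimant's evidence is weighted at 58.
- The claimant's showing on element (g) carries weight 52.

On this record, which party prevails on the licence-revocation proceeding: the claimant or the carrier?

claimant

— Issue I —
At Stage I.1 the claimant must meet the preponderance of the evidence (weight is at least 51): on (a) the weight is 77 less the opposing 19 gives net 58, which does reach 51, so (a) meets the standard; on (b) the weight is 58, which does reach 51, so (b) meets the standard.
  Stage I.1 is satisfied; the claimant continues to bear the burden.
At Stage I.2 the claimant must meet a scintilla of evidence (weight is at least 20): on (c) the weight is 30 less the opposing 8 gives net 22, which does reach 20, so (c) meets the standard; on (d) the weight is 79 less the opposing 54 gives net 25, which does reach 20, so (d) meets the standard.
  All elements met. The claimant retains the burden for Stage I.3.
At Stage I.3 the claimant must meet a scintilla of evidence (weight is at least 20): on (e) the weight is 21, ≥ 20, so (e) meets the standard; on (f) the weight is 54 less the opposing 30 gives net 24, which does reach 20, so (f) meets the standard.
  All elements met at the final stage.
Every stage carried; the claimant prevails on this issue.
— Issue II —
Stage II.1 — burden on claimant; standard: the preponderance of the evidence (weight exceeds 51).
    (g): 52 > 51 [met]
  All elements met. The burden passes to the carrier.
Stage II.2 — burden on carrier; standard: the preponderance of the evidence (weight exceeds 51).
    (h): 49 ≤ 51 [not met]
    (i): 67 − 14 = 53 > 51 [met]
  Not every element is met, so the carrier fails to carry Stage II.2.
The analysis ends at Stage II.2; the claimant prevails on this issue.
Per-issue: Issue I → claimant; Issue II → claimant. The claimant must prevail on every issue; overall, the claimant prevails.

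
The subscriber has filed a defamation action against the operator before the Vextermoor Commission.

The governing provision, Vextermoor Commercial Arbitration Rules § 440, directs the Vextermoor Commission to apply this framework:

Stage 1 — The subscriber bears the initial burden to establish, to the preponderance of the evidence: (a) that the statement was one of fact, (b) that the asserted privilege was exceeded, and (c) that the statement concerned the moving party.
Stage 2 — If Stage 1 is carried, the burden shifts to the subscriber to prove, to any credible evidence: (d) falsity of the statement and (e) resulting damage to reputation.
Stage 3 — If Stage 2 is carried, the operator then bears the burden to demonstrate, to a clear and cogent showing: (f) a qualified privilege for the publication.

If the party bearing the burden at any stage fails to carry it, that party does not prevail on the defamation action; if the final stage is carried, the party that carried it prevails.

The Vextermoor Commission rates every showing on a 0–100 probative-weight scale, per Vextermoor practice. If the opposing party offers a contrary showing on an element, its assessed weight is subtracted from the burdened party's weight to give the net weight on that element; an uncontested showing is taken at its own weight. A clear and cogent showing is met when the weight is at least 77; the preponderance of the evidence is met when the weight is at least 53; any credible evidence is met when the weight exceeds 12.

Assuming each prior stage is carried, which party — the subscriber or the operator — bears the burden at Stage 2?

subscriber

Stage 2's rule assigns the burden to the subscriber (to any credible evidence).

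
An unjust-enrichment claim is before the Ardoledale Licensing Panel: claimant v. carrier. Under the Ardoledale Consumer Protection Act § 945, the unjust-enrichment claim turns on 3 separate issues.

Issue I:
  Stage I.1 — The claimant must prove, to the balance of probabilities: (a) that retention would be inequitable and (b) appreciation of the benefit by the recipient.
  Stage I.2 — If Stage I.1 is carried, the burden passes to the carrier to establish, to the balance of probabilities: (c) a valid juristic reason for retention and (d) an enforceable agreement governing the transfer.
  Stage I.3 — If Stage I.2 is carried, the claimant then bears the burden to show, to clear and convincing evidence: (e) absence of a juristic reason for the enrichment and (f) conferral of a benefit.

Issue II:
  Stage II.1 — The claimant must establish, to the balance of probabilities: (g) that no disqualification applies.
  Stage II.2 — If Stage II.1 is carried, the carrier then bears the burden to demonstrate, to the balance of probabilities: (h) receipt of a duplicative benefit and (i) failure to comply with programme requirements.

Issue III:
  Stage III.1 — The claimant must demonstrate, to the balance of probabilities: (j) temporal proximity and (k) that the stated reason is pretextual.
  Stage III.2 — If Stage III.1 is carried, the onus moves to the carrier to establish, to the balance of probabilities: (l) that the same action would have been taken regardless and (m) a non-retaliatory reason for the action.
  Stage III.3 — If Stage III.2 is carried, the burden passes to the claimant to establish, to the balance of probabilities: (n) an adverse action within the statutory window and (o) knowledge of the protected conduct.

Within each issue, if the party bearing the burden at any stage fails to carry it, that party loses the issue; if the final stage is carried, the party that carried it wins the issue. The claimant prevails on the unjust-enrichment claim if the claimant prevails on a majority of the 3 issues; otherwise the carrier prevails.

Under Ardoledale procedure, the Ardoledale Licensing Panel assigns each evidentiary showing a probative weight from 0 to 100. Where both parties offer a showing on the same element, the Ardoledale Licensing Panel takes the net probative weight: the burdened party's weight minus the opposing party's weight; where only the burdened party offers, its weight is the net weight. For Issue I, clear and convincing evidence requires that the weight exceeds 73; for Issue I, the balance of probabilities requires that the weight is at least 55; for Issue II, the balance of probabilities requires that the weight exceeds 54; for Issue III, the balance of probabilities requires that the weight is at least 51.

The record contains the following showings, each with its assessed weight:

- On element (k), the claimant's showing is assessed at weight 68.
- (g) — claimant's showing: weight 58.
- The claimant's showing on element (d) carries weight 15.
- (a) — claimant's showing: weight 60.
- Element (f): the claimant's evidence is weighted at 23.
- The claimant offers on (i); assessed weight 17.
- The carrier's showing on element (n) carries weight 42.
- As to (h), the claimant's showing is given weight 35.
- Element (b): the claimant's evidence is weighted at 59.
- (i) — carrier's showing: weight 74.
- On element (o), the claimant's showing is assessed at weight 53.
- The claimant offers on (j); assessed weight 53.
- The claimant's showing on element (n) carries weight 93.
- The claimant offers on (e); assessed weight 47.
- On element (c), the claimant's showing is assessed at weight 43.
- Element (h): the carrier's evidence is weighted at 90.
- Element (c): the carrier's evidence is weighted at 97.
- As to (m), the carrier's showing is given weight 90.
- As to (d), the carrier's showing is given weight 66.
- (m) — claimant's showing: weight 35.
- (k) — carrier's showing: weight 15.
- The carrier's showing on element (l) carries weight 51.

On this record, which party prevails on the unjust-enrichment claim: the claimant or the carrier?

claimant

— Issue I —
Stage I.1 — burden on claimant; standard: the balance of probabilities (weight is at least 55).
    (a): 60 ≥ 55 [met]
    (b): 59 ≥ 55 [met]
  Stage I.1 carried; the burden shifts to the carrier.
Stage I.2 — burden on carrier; standard: the balance of probabilities (weight is at least 55).
    (c): 97 − 43 = 54 < 55 [not met]
    (d): 66 − 15 = 51 < 55 [not met]
  Not every element is met, so the carrier fails to carry Stage I.2.
The claimant prevails on this issue.
— Issue II —
At Stage II.1 the claimant must meet the balance of probabilities (weight exceeds 54): on (g) the weight is 58, > 54, so (g) meets the standard.
  Stage II.1 is satisfied; the onus moves to the carrier.
At Stage II.2 the carrier must meet the balance of probabilities (weight exceeds 54): on (h) the weight is 90 less the opposing 35 gives net 55, which does exceed 54, so (h) meets the standard; on (i) the weight is 74 less the opposing 17 gives net 57, > 54, so (i) meets the standard.
  All elements met at the final stage.
All stages carried — the carrier prevails on this issue.
— Issue III —
At Stage III.1 the claimant must meet the balance of probabilities (weight is at least 51): on (j) the weight is 53, ≥ 51, so (j) meets the standard; on (k) the weight is 68 less the opposing 15 gives net 53, which does reach 51, so (k) meets the standard.
  The claimant carries Stage III.1; the carrier now bears the burden.
At Stage III.2 the carrier must meet the balance of probabilities (weight is at least 51): on (l) the weight is 51, ≥ 51, so (l) meets the standard; on (m) the weight is 90 less the opposing 35 gives net 55, which does reach 51, so (m) meets the standard.
  Stage III.2 is satisfied; the onus moves to the claimant.
At Stage III.3 the claimant must meet the balance of probabilities (weight is at least 51): on (n) the weight is 93 less the opposing 42 gives net 51, ≥ 51, so (n) meets the standard; on (o) the weight is 53, which does reach 51, so (o) meets the standard.
  The claimant carries the last stage.
Every stage carried; the claimant prevails on this issue.
Per-issue: Issue I → claimant; Issue II → carrier; Issue III → claimant. The claimant must prevail on a majority of issues; overall, the claimant prevails.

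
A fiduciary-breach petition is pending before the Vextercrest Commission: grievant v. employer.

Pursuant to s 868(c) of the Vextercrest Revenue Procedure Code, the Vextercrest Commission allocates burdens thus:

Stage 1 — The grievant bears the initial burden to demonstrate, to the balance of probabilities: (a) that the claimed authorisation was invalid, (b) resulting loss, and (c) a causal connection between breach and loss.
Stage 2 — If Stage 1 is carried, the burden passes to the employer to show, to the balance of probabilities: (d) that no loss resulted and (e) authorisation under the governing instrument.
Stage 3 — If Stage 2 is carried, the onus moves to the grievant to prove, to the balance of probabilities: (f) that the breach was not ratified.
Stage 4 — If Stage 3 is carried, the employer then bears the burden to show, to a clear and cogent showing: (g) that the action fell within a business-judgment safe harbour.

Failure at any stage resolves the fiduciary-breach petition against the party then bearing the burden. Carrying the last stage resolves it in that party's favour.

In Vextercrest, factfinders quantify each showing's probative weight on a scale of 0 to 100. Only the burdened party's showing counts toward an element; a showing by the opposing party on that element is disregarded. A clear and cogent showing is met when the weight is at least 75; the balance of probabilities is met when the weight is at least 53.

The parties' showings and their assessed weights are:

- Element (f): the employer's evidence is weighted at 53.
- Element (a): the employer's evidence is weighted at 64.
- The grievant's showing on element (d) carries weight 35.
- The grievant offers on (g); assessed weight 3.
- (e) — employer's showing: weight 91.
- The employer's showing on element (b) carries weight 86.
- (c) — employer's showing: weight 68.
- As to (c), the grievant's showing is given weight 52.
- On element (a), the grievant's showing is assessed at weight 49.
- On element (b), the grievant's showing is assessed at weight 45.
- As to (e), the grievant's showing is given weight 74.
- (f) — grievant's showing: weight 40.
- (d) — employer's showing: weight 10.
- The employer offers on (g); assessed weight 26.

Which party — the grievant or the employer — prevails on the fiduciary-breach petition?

Stage 1 (grievant, the balance of probabilities, weight is at least 53): (a) 49 (employer's 64 disregarded) < 53 — fails; (b) 45 (employer's 86 disregarded) < 53 — fails; (c) 52 (employer's 68 disregarded) < 53 — fails.
  The grievant does not carry Stage 1.
So the employer prevails.

employer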